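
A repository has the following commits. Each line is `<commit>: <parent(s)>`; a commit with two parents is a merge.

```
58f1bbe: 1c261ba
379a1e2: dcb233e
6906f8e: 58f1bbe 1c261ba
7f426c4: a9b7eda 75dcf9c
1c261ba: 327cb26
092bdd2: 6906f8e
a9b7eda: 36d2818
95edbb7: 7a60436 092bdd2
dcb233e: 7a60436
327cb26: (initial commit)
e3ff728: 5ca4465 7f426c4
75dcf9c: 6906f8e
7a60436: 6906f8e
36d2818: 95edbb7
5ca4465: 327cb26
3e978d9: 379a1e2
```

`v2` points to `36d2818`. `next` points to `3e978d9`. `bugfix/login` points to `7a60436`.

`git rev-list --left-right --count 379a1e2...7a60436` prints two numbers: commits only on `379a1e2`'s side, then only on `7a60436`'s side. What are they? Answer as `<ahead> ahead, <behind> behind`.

Reachable from 379a1e2: {1c261ba, 327cb26, 379a1e2, 58f1bbe, 6906f8e, 7a60436, dcb233e}.
Reachable from 7a60436: {1c261ba, 327cb26, 58f1bbe, 6906f8e, 7a60436}.
Only in 379a1e2's history (ahead): {379a1e2, dcb233e} — 2.
Only in 7a60436's history (behind): {} — 0.

2 ahead, 0 behind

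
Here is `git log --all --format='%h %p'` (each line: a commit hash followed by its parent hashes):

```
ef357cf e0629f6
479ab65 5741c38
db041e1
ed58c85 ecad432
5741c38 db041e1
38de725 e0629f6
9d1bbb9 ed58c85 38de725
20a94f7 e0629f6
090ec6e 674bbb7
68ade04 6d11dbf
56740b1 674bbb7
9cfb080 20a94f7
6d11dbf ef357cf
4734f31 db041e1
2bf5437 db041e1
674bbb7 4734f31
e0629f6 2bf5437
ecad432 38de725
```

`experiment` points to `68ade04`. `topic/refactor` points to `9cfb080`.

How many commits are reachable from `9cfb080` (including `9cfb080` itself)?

Walking parent pointers from 9cfb080: reachable set = {20a94f7, 2bf5437, 9cfb080, db041e1, e0629f6}.
That is 5 commits.

5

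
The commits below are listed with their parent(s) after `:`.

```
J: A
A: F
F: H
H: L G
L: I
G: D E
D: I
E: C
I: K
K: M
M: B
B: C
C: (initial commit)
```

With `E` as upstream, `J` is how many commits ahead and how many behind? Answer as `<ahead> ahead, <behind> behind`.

Reachable from J: {A, B, C, D, E, F, G, H, I, J, K, L, M}.
Reachable from E: {C, E}.
Only in J's history (ahead): {A, B, D, F, G, H, I, J, K, L, M} — 11.
Only in E's history (behind): {} — 0.

11 ahead, 0 behind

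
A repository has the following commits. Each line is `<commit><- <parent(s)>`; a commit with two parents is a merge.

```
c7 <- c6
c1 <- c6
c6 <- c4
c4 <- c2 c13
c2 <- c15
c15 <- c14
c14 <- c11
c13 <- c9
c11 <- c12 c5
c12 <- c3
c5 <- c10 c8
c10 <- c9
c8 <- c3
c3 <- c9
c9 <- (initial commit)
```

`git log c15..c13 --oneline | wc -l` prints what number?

1

Reachable from c13: {c13, c9}.
Reachable from c15: {c10, c11, c12, c14, c15, c3, c5, c8, c9}.
In c13's history but not c15's: {c13} — 1 commit.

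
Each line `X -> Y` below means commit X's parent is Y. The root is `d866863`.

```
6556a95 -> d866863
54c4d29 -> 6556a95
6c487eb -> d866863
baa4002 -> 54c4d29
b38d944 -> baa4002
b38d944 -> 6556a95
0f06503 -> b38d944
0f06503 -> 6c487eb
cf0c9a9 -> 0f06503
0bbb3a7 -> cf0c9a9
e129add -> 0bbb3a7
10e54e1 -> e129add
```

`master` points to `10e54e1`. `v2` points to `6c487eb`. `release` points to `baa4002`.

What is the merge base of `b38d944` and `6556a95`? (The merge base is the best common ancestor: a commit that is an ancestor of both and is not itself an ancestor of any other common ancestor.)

6556a95

Ancestors of b38d944: {54c4d29, 6556a95, b38d944, baa4002, d866863}.
Ancestors of 6556a95: {6556a95, d866863}.
Common ancestors: {6556a95, d866863}.
Among these, 6556a95 is not an ancestor of any other common ancestor — it is the merge base.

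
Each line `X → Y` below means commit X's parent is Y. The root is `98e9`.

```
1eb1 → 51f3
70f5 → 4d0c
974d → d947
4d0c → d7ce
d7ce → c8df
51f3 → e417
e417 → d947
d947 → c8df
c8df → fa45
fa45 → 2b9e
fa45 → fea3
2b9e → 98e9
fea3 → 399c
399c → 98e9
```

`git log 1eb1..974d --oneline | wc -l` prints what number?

1

Reachable from 974d: {2b9e, 399c, 974d, 98e9, c8df, d947, fa45, fea3}.
Reachable from 1eb1: {1eb1, 2b9e, 399c, 51f3, 98e9, c8df, d947, e417, fa45, fea3}.
In 974d's history but not 1eb1's: {974d} — 1 commit.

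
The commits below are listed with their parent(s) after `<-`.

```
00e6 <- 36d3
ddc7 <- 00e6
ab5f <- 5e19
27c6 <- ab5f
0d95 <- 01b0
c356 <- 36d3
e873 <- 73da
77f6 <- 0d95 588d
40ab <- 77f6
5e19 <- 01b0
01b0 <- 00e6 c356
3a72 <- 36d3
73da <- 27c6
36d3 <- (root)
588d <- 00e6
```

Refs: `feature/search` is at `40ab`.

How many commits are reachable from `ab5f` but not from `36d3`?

5

Reachable from ab5f: {00e6, 01b0, 36d3, 5e19, ab5f, c356}.
Reachable from 36d3: {36d3}.
In ab5f's history but not 36d3's: {00e6, 01b0, 5e19, ab5f, c356} — 5 commits.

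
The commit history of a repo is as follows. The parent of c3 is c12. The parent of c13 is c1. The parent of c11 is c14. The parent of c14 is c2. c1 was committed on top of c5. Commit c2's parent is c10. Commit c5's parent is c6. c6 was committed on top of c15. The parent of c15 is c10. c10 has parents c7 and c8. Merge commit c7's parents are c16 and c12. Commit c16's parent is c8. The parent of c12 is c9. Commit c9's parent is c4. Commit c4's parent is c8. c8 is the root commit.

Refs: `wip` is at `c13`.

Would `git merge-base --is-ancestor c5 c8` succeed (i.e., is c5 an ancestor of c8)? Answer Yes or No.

No

Ancestors of c8: {c8}.
c5 is not in that set, so it is not an ancestor of c8.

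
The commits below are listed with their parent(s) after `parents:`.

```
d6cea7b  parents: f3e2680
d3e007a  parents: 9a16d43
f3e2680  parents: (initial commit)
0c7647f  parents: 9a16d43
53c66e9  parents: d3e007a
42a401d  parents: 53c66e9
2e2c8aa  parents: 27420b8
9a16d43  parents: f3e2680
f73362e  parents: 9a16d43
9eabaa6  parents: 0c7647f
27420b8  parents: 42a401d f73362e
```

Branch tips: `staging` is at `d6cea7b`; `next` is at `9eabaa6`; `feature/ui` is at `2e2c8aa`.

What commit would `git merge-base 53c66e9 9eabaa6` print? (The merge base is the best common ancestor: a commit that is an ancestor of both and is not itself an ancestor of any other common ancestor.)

Ancestors of 53c66e9: {53c66e9, 9a16d43, d3e007a, f3e2680}.
Ancestors of 9eabaa6: {0c7647f, 9a16d43, 9eabaa6, f3e2680}.
Common ancestors: {9a16d43, f3e2680}.
Among these, 9a16d43 is not an ancestor of any other common ancestor — it is the merge base.

9a16d43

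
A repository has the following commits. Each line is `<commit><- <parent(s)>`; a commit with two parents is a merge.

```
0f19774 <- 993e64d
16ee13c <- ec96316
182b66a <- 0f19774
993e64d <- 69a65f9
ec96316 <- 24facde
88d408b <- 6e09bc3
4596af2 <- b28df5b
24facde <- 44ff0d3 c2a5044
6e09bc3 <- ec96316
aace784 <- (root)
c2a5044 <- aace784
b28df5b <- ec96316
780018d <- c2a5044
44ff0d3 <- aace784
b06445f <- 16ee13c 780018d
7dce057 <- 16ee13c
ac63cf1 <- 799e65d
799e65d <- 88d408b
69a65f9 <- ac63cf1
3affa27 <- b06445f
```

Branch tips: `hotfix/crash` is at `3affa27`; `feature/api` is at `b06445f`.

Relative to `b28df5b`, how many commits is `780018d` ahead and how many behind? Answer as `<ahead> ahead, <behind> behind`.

1 ahead, 4 behind

Reachable from 780018d: {780018d, aace784, c2a5044}.
Reachable from b28df5b: {24facde, 44ff0d3, aace784, b28df5b, c2a5044, ec96316}.
Only in 780018d's history (ahead): {780018d} — 1.
Only in b28df5b's history (behind): {24facde, 44ff0d3, b28df5b, ec96316} — 4.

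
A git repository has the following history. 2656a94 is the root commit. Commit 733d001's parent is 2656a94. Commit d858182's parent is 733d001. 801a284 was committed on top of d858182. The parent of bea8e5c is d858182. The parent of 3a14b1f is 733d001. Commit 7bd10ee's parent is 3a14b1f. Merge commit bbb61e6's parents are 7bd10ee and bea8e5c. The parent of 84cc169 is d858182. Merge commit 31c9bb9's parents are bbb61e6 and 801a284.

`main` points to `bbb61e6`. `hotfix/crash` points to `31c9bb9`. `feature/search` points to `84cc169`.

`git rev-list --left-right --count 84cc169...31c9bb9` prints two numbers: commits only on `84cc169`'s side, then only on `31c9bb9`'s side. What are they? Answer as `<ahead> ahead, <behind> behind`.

Reachable from 84cc169: {2656a94, 733d001, 84cc169, d858182}.
Reachable from 31c9bb9: {2656a94, 31c9bb9, 3a14b1f, 733d001, 7bd10ee, 801a284, bbb61e6, bea8e5c, d858182}.
Only in 84cc169's history (ahead): {84cc169} — 1.
Only in 31c9bb9's history (behind): {31c9bb9, 3a14b1f, 7bd10ee, 801a284, bbb61e6, bea8e5c} — 6.

1 ahead, 6 behind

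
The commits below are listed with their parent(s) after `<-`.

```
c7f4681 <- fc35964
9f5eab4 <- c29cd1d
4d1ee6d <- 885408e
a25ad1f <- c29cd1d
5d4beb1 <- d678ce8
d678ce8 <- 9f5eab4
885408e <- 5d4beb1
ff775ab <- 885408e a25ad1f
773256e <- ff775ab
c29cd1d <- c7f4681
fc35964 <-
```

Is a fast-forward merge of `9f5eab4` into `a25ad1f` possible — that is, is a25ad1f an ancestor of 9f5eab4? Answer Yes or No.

A fast-forward from a25ad1f to 9f5eab4 is possible iff a25ad1f is an ancestor of 9f5eab4.
Ancestors of 9f5eab4: {9f5eab4, c29cd1d, c7f4681, fc35964}.
a25ad1f is not among them, so fast-forward is not possible.

No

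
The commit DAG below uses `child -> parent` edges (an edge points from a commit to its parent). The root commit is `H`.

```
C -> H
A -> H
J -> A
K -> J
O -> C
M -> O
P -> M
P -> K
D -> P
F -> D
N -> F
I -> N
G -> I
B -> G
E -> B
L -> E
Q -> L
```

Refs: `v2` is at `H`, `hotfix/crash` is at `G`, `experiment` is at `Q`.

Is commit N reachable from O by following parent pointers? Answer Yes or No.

No

Ancestors of O: {C, H, O}.
N is not in that set, so it is not an ancestor of O.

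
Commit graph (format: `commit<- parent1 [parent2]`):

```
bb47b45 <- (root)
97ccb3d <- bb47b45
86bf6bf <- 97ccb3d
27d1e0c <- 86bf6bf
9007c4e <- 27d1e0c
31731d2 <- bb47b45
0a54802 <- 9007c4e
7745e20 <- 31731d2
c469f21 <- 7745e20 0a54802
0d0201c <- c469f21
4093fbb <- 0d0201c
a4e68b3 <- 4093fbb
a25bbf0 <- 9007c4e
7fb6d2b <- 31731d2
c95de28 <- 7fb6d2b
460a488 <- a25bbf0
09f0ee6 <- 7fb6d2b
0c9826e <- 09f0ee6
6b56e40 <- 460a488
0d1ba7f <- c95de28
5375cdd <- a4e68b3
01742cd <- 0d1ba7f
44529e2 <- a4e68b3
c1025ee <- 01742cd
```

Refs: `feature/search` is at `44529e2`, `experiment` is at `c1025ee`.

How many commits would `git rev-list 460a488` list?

7

Walking parent pointers from 460a488: reachable set = {27d1e0c, 460a488, 86bf6bf, 9007c4e, 97ccb3d, a25bbf0, bb47b45}.
That is 7 commits.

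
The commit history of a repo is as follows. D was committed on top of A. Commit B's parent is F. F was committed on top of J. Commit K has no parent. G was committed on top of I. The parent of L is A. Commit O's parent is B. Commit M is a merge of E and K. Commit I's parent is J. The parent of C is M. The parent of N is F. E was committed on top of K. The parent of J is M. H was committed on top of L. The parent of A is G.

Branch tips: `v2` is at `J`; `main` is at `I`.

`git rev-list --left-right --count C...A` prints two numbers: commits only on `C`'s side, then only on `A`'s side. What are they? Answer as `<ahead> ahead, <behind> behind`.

Reachable from C: {C, E, K, M}.
Reachable from A: {A, E, G, I, J, K, M}.
Only in C's history (ahead): {C} — 1.
Only in A's history (behind): {A, G, I, J} — 4.

1 ahead, 4 behind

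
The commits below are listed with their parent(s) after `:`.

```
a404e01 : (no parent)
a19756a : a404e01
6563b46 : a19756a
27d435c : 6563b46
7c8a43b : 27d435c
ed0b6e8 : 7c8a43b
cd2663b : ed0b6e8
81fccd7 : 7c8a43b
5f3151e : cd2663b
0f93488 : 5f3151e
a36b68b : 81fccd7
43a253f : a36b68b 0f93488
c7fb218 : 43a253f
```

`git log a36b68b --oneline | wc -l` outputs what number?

7

Walking parent pointers from a36b68b: reachable set = {27d435c, 6563b46, 7c8a43b, 81fccd7, a19756a, a36b68b, a404e01}.
That is 7 commits.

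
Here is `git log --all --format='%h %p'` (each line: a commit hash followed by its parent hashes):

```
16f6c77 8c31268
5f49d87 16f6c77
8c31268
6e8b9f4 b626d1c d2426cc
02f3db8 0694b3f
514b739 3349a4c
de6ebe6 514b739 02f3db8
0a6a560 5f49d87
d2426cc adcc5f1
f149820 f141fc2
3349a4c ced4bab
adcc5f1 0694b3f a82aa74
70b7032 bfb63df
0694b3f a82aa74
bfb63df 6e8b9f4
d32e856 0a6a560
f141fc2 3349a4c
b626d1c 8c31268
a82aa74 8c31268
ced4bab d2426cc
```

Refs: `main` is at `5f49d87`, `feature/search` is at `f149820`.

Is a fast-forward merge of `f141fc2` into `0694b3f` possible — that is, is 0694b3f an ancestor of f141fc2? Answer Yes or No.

A fast-forward from 0694b3f to f141fc2 is possible iff 0694b3f is an ancestor of f141fc2.
Ancestors of f141fc2: {0694b3f, 3349a4c, 8c31268, a82aa74, adcc5f1, ced4bab, d2426cc, f141fc2}.
0694b3f is among them, so fast-forward is possible.

Yes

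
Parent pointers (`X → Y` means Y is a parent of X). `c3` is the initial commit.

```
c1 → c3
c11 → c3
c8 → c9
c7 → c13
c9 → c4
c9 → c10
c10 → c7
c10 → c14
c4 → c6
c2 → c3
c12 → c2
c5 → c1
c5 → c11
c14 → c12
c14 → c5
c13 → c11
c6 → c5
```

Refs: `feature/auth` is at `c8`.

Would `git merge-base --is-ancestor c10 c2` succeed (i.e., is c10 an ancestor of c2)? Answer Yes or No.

No

Ancestors of c2: {c2, c3}.
c10 is not in that set, so it is not an ancestor of c2.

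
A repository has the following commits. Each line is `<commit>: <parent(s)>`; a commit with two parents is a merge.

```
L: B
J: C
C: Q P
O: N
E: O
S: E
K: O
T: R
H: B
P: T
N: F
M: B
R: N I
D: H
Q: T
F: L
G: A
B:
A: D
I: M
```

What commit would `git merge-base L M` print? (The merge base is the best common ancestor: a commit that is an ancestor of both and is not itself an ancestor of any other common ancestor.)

B

Ancestors of L: {B, L}.
Ancestors of M: {B, M}.
Common ancestors: {B}.
The only common ancestor is B, so it is the merge base.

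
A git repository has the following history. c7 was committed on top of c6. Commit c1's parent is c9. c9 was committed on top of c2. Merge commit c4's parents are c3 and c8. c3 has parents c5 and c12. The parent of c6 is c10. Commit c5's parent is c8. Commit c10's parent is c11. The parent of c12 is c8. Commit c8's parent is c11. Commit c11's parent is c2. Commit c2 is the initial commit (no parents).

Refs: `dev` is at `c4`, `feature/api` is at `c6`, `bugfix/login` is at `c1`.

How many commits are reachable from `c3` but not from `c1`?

Reachable from c3: {c11, c12, c2, c3, c5, c8}.
Reachable from c1: {c1, c2, c9}.
In c3's history but not c1's: {c11, c12, c3, c5, c8} — 5 commits.

5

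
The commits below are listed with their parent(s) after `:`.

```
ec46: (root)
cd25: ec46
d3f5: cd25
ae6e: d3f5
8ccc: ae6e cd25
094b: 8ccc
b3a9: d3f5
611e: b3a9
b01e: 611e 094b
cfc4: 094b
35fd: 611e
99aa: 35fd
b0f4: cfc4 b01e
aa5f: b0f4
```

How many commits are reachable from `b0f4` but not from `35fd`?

Reachable from b0f4: {094b, 611e, 8ccc, ae6e, b01e, b0f4, b3a9, cd25, cfc4, d3f5, ec46}.
Reachable from 35fd: {35fd, 611e, b3a9, cd25, d3f5, ec46}.
In b0f4's history but not 35fd's: {094b, 8ccc, ae6e, b01e, b0f4, cfc4} — 6 commits.

6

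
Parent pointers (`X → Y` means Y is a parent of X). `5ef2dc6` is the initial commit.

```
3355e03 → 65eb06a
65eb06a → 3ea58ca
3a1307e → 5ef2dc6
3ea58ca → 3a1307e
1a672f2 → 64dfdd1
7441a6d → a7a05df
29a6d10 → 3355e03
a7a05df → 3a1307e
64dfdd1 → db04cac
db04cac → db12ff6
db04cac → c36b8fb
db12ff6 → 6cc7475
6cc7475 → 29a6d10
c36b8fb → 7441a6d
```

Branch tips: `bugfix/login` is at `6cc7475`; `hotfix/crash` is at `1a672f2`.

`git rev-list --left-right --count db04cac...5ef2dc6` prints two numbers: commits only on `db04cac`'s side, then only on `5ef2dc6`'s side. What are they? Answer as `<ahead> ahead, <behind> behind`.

Reachable from db04cac: {29a6d10, 3355e03, 3a1307e, 3ea58ca, 5ef2dc6, 65eb06a, 6cc7475, 7441a6d, a7a05df, c36b8fb, db04cac, db12ff6}.
Reachable from 5ef2dc6: {5ef2dc6}.
Only in db04cac's history (ahead): {29a6d10, 3355e03, 3a1307e, 3ea58ca, 65eb06a, 6cc7475, 7441a6d, a7a05df, c36b8fb, db04cac, db12ff6} — 11.
Only in 5ef2dc6's history (behind): {} — 0.

11 ahead, 0 behind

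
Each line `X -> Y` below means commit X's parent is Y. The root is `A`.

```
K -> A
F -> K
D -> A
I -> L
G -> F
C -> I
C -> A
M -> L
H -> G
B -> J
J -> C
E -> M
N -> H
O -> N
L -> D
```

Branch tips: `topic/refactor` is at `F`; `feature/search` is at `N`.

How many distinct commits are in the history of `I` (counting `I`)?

Walking parent pointers from I: reachable set = {A, D, I, L}.
That is 4 commits.

4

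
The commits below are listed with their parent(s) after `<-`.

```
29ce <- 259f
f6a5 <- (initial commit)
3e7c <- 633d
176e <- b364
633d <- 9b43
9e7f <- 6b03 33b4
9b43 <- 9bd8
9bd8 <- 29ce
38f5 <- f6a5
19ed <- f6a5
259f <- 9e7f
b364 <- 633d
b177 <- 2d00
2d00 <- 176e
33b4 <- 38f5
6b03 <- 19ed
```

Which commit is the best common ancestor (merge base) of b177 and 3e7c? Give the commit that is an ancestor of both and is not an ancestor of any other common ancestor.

Ancestors of b177: {176e, 19ed, 259f, 29ce, 2d00, 33b4, 38f5, 633d, 6b03, 9b43, 9bd8, 9e7f, b177, b364, f6a5}.
Ancestors of 3e7c: {19ed, 259f, 29ce, 33b4, 38f5, 3e7c, 633d, 6b03, 9b43, 9bd8, 9e7f, f6a5}.
Common ancestors: {19ed, 259f, 29ce, 33b4, 38f5, 633d, 6b03, 9b43, 9bd8, 9e7f, f6a5}.
Among these, 633d is not an ancestor of any other common ancestor — it is the merge base.

633d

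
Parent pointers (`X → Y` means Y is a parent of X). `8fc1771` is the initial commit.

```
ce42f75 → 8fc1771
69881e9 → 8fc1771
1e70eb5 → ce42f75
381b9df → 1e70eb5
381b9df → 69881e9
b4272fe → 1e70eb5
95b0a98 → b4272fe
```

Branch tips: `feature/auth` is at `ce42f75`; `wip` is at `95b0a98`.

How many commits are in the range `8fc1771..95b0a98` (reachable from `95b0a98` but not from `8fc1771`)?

Reachable from 95b0a98: {1e70eb5, 8fc1771, 95b0a98, b4272fe, ce42f75}.
Reachable from 8fc1771: {8fc1771}.
In 95b0a98's history but not 8fc1771's: {1e70eb5, 95b0a98, b4272fe, ce42f75} — 4 commits.

4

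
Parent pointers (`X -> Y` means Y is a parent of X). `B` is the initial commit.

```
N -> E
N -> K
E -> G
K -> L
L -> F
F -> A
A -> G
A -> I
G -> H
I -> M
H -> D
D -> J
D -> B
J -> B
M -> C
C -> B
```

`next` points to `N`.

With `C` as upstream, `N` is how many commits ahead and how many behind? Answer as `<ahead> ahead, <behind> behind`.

12 ahead, 0 behind

Reachable from N: {A, B, C, D, E, F, G, H, I, J, K, L, M, N}.
Reachable from C: {B, C}.
Only in N's history (ahead): {A, D, E, F, G, H, I, J, K, L, M, N} — 12.
Only in C's history (behind): {} — 0.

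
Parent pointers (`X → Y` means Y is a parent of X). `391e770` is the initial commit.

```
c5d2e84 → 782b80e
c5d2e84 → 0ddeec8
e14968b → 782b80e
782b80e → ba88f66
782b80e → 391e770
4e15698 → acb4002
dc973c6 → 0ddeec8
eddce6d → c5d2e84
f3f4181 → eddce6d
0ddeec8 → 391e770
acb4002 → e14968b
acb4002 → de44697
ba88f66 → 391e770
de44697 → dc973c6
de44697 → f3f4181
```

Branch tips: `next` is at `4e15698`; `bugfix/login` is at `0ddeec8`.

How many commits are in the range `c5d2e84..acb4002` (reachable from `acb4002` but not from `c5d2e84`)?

6

Reachable from acb4002: {0ddeec8, 391e770, 782b80e, acb4002, ba88f66, c5d2e84, dc973c6, de44697, e14968b, eddce6d, f3f4181}.
Reachable from c5d2e84: {0ddeec8, 391e770, 782b80e, ba88f66, c5d2e84}.
In acb4002's history but not c5d2e84's: {acb4002, dc973c6, de44697, e14968b, eddce6d, f3f4181} — 6 commits.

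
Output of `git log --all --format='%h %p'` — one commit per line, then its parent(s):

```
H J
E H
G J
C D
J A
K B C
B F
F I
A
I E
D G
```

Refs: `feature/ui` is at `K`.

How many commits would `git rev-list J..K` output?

Reachable from K: {A, B, C, D, E, F, G, H, I, J, K}.
Reachable from J: {A, J}.
In K's history but not J's: {B, C, D, E, F, G, H, I, K} — 9 commits.

9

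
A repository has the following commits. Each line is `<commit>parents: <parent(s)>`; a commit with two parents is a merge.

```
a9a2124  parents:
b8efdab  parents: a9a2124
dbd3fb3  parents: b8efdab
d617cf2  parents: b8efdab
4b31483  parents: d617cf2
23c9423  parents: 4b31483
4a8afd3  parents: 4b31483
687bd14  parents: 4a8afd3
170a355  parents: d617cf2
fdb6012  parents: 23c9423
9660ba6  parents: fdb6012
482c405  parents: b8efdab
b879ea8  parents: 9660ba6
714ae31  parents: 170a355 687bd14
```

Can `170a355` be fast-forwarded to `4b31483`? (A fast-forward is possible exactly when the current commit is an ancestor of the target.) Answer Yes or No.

A fast-forward from 170a355 to 4b31483 is possible iff 170a355 is an ancestor of 4b31483.
Ancestors of 4b31483: {4b31483, a9a2124, b8efdab, d617cf2}.
170a355 is not among them, so fast-forward is not possible.

No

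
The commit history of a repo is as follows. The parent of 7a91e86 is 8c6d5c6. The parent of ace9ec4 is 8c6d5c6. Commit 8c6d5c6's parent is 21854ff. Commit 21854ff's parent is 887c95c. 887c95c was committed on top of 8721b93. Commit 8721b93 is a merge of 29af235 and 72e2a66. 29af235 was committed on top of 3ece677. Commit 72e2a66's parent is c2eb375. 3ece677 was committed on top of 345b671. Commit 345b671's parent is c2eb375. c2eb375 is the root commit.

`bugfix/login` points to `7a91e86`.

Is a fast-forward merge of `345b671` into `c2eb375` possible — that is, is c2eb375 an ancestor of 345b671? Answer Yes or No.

Yes

A fast-forward from c2eb375 to 345b671 is possible iff c2eb375 is an ancestor of 345b671.
Ancestors of 345b671: {345b671, c2eb375}.
c2eb375 is among them, so fast-forward is possible.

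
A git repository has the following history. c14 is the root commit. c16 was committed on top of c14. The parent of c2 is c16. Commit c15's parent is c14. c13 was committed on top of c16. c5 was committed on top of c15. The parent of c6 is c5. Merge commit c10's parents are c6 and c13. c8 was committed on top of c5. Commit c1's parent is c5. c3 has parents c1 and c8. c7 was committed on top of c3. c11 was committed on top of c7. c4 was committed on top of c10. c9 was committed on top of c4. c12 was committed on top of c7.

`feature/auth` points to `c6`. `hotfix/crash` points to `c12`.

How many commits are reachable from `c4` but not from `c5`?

Reachable from c4: {c10, c13, c14, c15, c16, c4, c5, c6}.
Reachable from c5: {c14, c15, c5}.
In c4's history but not c5's: {c10, c13, c16, c4, c6} — 5 commits.

5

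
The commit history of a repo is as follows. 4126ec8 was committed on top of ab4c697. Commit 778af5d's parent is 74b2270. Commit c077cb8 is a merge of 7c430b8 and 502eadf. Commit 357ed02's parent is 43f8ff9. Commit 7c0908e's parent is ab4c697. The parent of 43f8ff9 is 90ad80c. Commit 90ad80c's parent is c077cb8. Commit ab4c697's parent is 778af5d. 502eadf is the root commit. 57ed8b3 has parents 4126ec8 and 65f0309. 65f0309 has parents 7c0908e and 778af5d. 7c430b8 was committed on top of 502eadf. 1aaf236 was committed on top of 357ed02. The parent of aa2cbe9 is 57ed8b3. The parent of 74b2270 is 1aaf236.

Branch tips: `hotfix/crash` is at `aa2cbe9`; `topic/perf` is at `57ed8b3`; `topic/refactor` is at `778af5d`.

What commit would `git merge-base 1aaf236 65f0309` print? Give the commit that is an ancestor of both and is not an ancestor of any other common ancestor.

Ancestors of 1aaf236: {1aaf236, 357ed02, 43f8ff9, 502eadf, 7c430b8, 90ad80c, c077cb8}.
Ancestors of 65f0309: {1aaf236, 357ed02, 43f8ff9, 502eadf, 65f0309, 74b2270, 778af5d, 7c0908e, 7c430b8, 90ad80c, ab4c697, c077cb8}.
Common ancestors: {1aaf236, 357ed02, 43f8ff9, 502eadf, 7c430b8, 90ad80c, c077cb8}.
Among these, 1aaf236 is not an ancestor of any other common ancestor — it is the merge base.

1aaf236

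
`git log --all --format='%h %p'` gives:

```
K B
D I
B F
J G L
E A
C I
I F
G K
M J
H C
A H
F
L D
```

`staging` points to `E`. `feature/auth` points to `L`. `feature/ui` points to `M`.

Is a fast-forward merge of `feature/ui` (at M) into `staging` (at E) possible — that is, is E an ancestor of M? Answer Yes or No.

A fast-forward from E to M is possible iff E is an ancestor of M.
Ancestors of M: {B, D, F, G, I, J, K, L, M}.
E is not among them, so fast-forward is not possible.

No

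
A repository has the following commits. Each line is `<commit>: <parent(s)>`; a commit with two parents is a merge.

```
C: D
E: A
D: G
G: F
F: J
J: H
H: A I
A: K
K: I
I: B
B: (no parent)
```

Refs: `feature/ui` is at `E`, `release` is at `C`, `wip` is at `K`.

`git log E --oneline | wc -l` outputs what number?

5

Walking parent pointers from E: reachable set = {A, B, E, I, K}.
That is 5 commits.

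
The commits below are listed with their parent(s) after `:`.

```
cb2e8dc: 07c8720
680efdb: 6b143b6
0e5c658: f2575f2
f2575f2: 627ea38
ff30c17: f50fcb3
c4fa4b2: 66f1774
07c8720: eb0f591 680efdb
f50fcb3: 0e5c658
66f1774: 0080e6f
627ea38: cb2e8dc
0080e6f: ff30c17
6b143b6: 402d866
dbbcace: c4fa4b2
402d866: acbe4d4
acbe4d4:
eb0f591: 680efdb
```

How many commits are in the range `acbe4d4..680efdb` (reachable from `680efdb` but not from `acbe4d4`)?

Reachable from 680efdb: {402d866, 680efdb, 6b143b6, acbe4d4}.
Reachable from acbe4d4: {acbe4d4}.
In 680efdb's history but not acbe4d4's: {402d866, 680efdb, 6b143b6} — 3 commits.

3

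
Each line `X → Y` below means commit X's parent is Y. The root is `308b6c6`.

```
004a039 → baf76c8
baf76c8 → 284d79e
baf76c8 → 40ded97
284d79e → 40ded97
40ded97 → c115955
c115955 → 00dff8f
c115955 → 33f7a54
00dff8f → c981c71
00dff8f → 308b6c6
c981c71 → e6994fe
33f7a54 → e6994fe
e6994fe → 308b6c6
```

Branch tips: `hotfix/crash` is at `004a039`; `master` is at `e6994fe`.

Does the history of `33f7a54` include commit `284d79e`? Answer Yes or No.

No

Ancestors of 33f7a54: {308b6c6, 33f7a54, e6994fe}.
284d79e is not in that set, so it is not an ancestor of 33f7a54.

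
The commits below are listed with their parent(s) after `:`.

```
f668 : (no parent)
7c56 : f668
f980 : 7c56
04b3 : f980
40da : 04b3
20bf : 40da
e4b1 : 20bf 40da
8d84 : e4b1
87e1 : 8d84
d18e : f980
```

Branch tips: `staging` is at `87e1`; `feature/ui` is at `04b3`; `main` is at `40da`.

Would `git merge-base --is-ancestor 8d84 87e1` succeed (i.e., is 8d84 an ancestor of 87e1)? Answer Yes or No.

Yes

Ancestors of 87e1 (commits reachable by following parents): {04b3, 20bf, 40da, 7c56, 87e1, 8d84, e4b1, f668, f980}.
8d84 is in that set, so it is an ancestor of 87e1.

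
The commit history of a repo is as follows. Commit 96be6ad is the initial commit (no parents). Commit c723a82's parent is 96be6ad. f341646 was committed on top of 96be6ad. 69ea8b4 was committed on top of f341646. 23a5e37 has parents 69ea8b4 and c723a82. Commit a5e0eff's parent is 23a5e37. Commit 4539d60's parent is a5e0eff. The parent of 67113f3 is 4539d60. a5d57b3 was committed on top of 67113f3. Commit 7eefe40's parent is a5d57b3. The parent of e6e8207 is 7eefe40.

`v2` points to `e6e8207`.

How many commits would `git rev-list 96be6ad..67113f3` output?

7

Reachable from 67113f3: {23a5e37, 4539d60, 67113f3, 69ea8b4, 96be6ad, a5e0eff, c723a82, f341646}.
Reachable from 96be6ad: {96be6ad}.
In 67113f3's history but not 96be6ad's: {23a5e37, 4539d60, 67113f3, 69ea8b4, a5e0eff, c723a82, f341646} — 7 commits.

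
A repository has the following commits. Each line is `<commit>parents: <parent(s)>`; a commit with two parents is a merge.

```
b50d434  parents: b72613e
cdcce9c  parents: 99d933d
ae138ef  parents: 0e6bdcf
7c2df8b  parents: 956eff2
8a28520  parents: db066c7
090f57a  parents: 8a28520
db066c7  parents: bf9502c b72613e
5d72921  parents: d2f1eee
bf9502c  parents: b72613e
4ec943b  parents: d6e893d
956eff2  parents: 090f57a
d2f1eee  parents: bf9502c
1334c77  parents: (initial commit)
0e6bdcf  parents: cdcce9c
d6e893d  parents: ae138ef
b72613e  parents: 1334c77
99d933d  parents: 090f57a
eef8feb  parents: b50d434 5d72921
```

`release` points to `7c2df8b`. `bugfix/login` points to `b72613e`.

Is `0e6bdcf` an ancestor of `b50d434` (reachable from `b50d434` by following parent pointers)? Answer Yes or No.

Ancestors of b50d434: {1334c77, b50d434, b72613e}.
0e6bdcf is not in that set, so it is not an ancestor of b50d434.

No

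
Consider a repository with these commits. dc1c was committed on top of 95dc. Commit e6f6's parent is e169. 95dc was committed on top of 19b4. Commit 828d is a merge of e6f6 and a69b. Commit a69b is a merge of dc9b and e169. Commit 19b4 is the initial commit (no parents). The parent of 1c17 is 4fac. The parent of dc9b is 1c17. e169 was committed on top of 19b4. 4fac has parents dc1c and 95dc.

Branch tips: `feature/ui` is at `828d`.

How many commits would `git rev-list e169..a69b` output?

Reachable from a69b: {19b4, 1c17, 4fac, 95dc, a69b, dc1c, dc9b, e169}.
Reachable from e169: {19b4, e169}.
In a69b's history but not e169's: {1c17, 4fac, 95dc, a69b, dc1c, dc9b} — 6 commits.

6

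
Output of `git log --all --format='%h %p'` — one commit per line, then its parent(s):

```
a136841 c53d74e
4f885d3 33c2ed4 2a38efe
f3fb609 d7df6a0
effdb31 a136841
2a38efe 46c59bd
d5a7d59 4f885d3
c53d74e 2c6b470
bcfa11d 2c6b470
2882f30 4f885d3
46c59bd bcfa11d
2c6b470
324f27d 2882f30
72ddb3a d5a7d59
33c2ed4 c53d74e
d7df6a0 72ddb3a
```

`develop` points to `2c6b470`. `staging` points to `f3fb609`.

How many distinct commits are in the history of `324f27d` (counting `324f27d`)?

9

Walking parent pointers from 324f27d: reachable set = {2882f30, 2a38efe, 2c6b470, 324f27d, 33c2ed4, 46c59bd, 4f885d3, bcfa11d, c53d74e}.
That is 9 commits.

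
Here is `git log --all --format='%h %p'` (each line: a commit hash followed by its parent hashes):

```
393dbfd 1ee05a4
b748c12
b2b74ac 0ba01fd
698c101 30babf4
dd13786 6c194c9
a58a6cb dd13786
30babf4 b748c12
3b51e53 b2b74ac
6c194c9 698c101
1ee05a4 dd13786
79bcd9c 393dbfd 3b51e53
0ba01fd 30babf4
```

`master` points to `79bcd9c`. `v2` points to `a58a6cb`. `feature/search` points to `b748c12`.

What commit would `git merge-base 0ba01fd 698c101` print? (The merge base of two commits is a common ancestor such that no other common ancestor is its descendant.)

Ancestors of 0ba01fd: {0ba01fd, 30babf4, b748c12}.
Ancestors of 698c101: {30babf4, 698c101, b748c12}.
Common ancestors: {30babf4, b748c12}.
Among these, 30babf4 is not an ancestor of any other common ancestor — it is the merge base.

30babf4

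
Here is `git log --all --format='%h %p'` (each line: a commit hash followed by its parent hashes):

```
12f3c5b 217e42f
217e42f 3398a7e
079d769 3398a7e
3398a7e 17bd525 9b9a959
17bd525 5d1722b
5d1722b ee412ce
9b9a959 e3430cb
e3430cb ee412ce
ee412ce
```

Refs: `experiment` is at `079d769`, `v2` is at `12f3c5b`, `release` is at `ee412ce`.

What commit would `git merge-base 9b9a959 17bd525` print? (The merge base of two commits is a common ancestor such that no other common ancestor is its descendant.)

Ancestors of 9b9a959: {9b9a959, e3430cb, ee412ce}.
Ancestors of 17bd525: {17bd525, 5d1722b, ee412ce}.
Common ancestors: {ee412ce}.
The only common ancestor is ee412ce, so it is the merge base.

ee412ce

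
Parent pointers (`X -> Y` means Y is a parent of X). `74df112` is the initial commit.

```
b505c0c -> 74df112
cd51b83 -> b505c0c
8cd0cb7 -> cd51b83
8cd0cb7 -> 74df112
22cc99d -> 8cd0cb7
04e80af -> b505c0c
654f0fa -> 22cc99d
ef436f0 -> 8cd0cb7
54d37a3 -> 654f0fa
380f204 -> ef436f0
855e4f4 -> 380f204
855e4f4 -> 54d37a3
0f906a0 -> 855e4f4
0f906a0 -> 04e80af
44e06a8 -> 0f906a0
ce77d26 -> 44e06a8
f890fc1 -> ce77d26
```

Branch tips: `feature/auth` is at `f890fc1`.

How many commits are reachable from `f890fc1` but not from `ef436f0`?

Reachable from f890fc1: {04e80af, 0f906a0, 22cc99d, 380f204, 44e06a8, 54d37a3, 654f0fa, 74df112, 855e4f4, 8cd0cb7, b505c0c, cd51b83, ce77d26, ef436f0, f890fc1}.
Reachable from ef436f0: {74df112, 8cd0cb7, b505c0c, cd51b83, ef436f0}.
In f890fc1's history but not ef436f0's: {04e80af, 0f906a0, 22cc99d, 380f204, 44e06a8, 54d37a3, 654f0fa, 855e4f4, ce77d26, f890fc1} — 10 commits.

10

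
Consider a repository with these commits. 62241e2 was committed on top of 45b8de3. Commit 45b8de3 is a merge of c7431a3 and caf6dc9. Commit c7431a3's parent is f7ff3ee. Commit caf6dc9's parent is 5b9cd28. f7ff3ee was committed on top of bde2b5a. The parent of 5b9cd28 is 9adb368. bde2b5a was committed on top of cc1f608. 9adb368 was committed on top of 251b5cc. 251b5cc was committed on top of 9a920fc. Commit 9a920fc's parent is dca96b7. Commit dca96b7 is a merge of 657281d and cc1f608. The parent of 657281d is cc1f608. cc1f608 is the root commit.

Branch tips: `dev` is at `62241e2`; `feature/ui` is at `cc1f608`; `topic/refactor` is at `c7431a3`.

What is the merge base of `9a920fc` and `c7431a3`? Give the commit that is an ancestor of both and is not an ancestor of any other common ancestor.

cc1f608

Ancestors of 9a920fc: {657281d, 9a920fc, cc1f608, dca96b7}.
Ancestors of c7431a3: {bde2b5a, c7431a3, cc1f608, f7ff3ee}.
Common ancestors: {cc1f608}.
The only common ancestor is cc1f608, so it is the merge base.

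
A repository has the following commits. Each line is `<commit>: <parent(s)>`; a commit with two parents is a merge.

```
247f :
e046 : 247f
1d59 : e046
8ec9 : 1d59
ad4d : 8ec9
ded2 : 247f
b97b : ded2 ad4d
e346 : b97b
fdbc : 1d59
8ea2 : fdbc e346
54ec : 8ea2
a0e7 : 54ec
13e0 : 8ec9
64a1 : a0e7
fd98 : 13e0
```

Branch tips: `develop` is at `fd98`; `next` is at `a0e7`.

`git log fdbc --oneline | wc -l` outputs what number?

4

Walking parent pointers from fdbc: reachable set = {1d59, 247f, e046, fdbc}.
That is 4 commits.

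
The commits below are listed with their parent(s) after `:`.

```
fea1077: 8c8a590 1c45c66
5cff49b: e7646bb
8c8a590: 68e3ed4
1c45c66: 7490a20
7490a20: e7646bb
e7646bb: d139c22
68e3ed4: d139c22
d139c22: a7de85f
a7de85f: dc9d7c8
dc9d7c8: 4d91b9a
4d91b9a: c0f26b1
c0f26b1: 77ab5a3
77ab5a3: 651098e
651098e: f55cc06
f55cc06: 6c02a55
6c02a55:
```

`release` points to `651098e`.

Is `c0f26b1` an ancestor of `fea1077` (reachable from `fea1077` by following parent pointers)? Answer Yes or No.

Ancestors of fea1077 (commits reachable by following parents): {1c45c66, 4d91b9a, 651098e, 68e3ed4, 6c02a55, 7490a20, 77ab5a3, 8c8a590, a7de85f, c0f26b1, d139c22, dc9d7c8, e7646bb, f55cc06, fea1077}.
c0f26b1 is in that set, so it is an ancestor of fea1077.

Yes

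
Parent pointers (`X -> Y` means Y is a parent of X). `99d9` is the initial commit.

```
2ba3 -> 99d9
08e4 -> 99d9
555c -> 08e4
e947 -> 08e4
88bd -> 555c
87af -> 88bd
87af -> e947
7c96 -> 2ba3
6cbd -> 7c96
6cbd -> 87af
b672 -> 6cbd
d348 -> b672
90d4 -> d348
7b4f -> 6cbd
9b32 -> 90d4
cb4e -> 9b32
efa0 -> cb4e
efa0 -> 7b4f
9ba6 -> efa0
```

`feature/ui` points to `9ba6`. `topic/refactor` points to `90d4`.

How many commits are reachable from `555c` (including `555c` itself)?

3

Walking parent pointers from 555c: reachable set = {08e4, 555c, 99d9}.
That is 3 commits.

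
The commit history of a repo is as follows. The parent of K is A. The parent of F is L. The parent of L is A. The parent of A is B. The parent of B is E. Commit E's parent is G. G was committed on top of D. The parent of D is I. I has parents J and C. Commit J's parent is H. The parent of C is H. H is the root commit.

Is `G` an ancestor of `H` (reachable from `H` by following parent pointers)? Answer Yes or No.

No

Ancestors of H: {H}.
G is not in that set, so it is not an ancestor of H.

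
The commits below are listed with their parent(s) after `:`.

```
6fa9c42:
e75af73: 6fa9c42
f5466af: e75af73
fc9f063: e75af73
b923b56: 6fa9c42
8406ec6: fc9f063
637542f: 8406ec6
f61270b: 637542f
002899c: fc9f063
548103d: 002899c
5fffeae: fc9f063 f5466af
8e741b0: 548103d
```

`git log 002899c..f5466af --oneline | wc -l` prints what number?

1

Reachable from f5466af: {6fa9c42, e75af73, f5466af}.
Reachable from 002899c: {002899c, 6fa9c42, e75af73, fc9f063}.
In f5466af's history but not 002899c's: {f5466af} — 1 commit.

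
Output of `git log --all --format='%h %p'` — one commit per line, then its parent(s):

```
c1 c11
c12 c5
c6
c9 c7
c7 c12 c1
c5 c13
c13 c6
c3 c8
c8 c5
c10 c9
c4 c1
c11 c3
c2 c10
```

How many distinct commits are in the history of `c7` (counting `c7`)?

Walking parent pointers from c7: reachable set = {c1, c11, c12, c13, c3, c5, c6, c7, c8}.
That is 9 commits.

9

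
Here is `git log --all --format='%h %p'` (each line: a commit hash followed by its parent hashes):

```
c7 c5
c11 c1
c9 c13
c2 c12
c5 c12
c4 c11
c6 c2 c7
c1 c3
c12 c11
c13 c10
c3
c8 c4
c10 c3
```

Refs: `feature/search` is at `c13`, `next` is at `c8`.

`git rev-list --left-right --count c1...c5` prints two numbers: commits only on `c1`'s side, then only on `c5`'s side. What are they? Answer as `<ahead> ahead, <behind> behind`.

Reachable from c1: {c1, c3}.
Reachable from c5: {c1, c11, c12, c3, c5}.
Only in c1's history (ahead): {} — 0.
Only in c5's history (behind): {c11, c12, c5} — 3.

0 ahead, 3 behind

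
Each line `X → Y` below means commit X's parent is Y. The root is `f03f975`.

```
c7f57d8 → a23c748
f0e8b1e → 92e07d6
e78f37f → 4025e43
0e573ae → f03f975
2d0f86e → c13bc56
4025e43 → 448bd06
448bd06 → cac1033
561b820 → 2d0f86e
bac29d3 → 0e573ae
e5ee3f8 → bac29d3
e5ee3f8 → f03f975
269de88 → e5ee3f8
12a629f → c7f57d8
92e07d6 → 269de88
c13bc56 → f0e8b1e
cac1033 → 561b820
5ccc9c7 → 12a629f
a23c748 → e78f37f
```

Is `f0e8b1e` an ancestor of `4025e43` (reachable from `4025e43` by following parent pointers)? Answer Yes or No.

Ancestors of 4025e43 (commits reachable by following parents): {0e573ae, 269de88, 2d0f86e, 4025e43, 448bd06, 561b820, 92e07d6, bac29d3, c13bc56, cac1033, e5ee3f8, f03f975, f0e8b1e}.
f0e8b1e is in that set, so it is an ancestor of 4025e43.

Yes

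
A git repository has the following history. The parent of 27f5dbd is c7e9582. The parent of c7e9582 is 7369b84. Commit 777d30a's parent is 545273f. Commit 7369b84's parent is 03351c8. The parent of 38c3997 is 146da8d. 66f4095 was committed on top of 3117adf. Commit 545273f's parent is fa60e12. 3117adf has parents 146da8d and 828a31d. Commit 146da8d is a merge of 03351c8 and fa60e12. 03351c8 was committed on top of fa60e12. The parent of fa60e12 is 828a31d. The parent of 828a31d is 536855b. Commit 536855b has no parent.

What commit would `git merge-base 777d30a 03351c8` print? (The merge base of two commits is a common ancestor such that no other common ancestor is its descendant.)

Ancestors of 777d30a: {536855b, 545273f, 777d30a, 828a31d, fa60e12}.
Ancestors of 03351c8: {03351c8, 536855b, 828a31d, fa60e12}.
Common ancestors: {536855b, 828a31d, fa60e12}.
Among these, fa60e12 is not an ancestor of any other common ancestor — it is the merge base.

fa60e12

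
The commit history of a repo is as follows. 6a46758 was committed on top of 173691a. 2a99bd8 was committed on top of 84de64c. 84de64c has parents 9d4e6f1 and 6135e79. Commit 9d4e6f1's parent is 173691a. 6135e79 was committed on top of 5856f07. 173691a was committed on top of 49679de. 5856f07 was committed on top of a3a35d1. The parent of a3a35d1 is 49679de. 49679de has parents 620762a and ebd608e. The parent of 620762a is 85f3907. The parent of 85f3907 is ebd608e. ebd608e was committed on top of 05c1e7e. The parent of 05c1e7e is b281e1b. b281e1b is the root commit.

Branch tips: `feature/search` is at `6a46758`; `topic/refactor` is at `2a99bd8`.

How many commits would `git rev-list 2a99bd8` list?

13

Walking parent pointers from 2a99bd8: reachable set = {05c1e7e, 173691a, 2a99bd8, 49679de, 5856f07, 6135e79, 620762a, 84de64c, 85f3907, 9d4e6f1, a3a35d1, b281e1b, ebd608e}.
That is 13 commits.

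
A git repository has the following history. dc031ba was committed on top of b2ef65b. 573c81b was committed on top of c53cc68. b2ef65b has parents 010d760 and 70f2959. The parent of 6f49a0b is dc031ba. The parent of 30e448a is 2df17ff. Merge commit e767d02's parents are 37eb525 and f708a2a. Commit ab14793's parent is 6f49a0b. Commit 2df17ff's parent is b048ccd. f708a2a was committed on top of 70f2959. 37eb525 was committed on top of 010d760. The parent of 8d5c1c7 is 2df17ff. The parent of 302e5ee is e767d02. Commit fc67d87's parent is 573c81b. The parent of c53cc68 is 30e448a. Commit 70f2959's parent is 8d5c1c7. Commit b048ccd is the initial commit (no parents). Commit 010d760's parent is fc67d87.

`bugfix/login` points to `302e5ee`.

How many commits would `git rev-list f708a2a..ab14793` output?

Reachable from ab14793: {010d760, 2df17ff, 30e448a, 573c81b, 6f49a0b, 70f2959, 8d5c1c7, ab14793, b048ccd, b2ef65b, c53cc68, dc031ba, fc67d87}.
Reachable from f708a2a: {2df17ff, 70f2959, 8d5c1c7, b048ccd, f708a2a}.
In ab14793's history but not f708a2a's: {010d760, 30e448a, 573c81b, 6f49a0b, ab14793, b2ef65b, c53cc68, dc031ba, fc67d87} — 9 commits.

9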